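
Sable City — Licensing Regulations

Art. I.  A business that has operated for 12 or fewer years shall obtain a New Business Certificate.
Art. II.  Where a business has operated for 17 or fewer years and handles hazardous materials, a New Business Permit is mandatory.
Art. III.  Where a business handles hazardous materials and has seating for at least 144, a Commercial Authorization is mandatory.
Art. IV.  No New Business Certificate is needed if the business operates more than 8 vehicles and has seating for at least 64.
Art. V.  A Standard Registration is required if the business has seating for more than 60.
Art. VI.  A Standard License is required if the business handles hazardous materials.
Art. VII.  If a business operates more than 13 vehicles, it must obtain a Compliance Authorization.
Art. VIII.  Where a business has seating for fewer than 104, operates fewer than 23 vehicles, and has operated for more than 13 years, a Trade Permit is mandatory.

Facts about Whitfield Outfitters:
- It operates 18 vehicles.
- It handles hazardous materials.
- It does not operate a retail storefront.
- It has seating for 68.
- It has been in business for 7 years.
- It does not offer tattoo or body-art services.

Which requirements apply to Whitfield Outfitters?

Art. I. years in business 7 ≤ 12 → New Business Certificate required.
Art. II. years in business 7 ≤ 17; handles hazardous materials → New Business Permit required.
Art. III. handles hazardous materials; seating 68 < 144 → Commercial Authorization not required.
Art. IV. vehicles 18 > 8; seating 68 ≥ 64 → exempt from New Business Certificate.
Art. V. seating 68 > 60 → Standard Registration required.
Art. VI. handles hazardous materials → Standard License required.
Art. VII. vehicles 18 > 13 → Compliance Authorization required.
Art. VIII. seating 68 < 104; vehicles 18 < 23; years in business 7 ≤ 13 → Trade Permit not required.

Compliance Authorization, New Business Permit, Standard License, Standard Registration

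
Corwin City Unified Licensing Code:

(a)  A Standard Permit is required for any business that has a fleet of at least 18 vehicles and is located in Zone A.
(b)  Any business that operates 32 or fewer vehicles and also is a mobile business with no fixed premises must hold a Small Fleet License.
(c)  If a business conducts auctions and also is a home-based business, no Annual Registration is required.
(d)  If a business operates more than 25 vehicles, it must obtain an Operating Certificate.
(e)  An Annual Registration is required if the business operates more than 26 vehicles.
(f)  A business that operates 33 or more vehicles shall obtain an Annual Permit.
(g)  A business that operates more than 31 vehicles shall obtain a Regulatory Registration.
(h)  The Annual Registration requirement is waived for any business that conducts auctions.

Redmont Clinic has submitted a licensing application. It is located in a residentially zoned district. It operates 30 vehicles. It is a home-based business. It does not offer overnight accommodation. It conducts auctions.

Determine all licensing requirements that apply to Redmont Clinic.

Operating Certificate

(a) vehicles 30 ≥ 18; is located in a residentially zoned district (not: is located in Zone A) → Standard Permit not required.
(b) vehicles 30 ≤ 32; is a home-based business (not: is a mobile business with no fixed premises) → Small Fleet License not required.
(c) conducts auctions; is a home-based business → exempt from Annual Registration.
(d) vehicles 30 > 25 → Operating Certificate required.
(e) vehicles 30 > 26 → Annual Registration required.
(f) vehicles 30 < 33 → Annual Permit not required.
(g) vehicles 30 ≤ 31 → Regulatory Registration not required.
(h) conducts auctions → exempt from Annual Registration.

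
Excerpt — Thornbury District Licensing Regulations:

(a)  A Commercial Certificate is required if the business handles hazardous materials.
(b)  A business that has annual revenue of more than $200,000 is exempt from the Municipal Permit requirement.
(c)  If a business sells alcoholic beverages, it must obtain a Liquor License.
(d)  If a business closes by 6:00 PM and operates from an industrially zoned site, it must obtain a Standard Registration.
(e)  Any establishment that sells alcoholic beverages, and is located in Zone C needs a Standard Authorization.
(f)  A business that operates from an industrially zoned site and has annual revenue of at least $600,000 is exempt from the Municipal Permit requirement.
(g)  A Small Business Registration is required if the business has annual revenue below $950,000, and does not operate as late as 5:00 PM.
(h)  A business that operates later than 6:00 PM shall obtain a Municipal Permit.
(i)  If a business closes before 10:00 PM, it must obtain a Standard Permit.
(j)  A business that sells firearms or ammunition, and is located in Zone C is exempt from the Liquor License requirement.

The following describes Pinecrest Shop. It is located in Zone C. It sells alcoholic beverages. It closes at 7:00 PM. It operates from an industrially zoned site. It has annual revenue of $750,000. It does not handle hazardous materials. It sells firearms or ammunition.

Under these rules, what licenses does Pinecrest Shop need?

Standard Authorization, Standard Permit

(a) does not handle hazardous materials → Commercial Certificate not required.
(b) revenue $750,000 > $200,000 → exempt from Municipal Permit.
(c) sells alcoholic beverages → Liquor License required.
(d) closes 7:00 PM, after 6:00 PM; operates from an industrially zoned site → Standard Registration not required.
(e) sells alcoholic beverages; is located in Zone C → Standard Authorization required.
(f) operates from an industrially zoned site; revenue $750,000 ≥ $600,000 → exempt from Municipal Permit.
(g) revenue $750,000 < $950,000; closes 7:00 PM, after 5:00 PM → Small Business Registration not required.
(h) closes 7:00 PM, after 6:00 PM → Municipal Permit required.
(i) closes 7:00 PM, at/before 10:00 PM → Standard Permit required.
(j) sells firearms or ammunition; is located in Zone C → exempt from Liquor License.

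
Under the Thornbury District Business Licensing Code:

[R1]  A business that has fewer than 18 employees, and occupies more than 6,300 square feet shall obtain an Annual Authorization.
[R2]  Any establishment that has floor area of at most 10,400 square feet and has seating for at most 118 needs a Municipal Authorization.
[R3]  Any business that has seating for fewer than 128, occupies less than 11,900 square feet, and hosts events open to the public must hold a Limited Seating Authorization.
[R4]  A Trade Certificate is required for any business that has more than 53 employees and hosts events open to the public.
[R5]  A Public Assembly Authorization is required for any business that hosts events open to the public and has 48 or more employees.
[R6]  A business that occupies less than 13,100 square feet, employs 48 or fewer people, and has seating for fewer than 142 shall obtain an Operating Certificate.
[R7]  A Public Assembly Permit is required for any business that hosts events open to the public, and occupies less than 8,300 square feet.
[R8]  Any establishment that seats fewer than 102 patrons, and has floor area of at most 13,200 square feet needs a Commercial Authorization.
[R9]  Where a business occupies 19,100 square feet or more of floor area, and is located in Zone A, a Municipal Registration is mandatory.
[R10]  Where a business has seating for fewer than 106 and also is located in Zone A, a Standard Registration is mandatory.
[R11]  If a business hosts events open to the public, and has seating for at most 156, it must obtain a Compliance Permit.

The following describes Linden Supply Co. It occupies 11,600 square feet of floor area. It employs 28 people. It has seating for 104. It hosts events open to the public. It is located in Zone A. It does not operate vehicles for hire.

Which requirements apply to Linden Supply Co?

[R1] employees 28 ≥ 18; floor area 11,600 square feet > 6,300 square feet → Annual Authorization not required.
[R2] floor area 11,600 square feet > 10,400 square feet; seating 104 ≤ 118 → Municipal Authorization not required.
[R3] seating 104 < 128; floor area 11,600 square feet < 11,900 square feet; hosts events open to the public → Limited Seating Authorization required.
[R4] employees 28 ≤ 53; hosts events open to the public → Trade Certificate not required.
[R5] hosts events open to the public; employees 28 < 48 → Public Assembly Authorization not required.
[R6] floor area 11,600 square feet < 13,100 square feet; employees 28 ≤ 48; seating 104 < 142 → Operating Certificate required.
[R7] hosts events open to the public; floor area 11,600 square feet ≥ 8,300 square feet → Public Assembly Permit not required.
[R8] seating 104 ≥ 102; floor area 11,600 square feet ≤ 13,200 square feet → Commercial Authorization not required.
[R9] floor area 11,600 square feet < 19,100 square feet; is located in Zone A → Municipal Registration not required.
[R10] seating 104 < 106; is located in Zone A → Standard Registration required.
[R11] hosts events open to the public; seating 104 ≤ 156 → Compliance Permit required.

Compliance Permit, Limited Seating Authorization, Operating Certificate, Standard Registration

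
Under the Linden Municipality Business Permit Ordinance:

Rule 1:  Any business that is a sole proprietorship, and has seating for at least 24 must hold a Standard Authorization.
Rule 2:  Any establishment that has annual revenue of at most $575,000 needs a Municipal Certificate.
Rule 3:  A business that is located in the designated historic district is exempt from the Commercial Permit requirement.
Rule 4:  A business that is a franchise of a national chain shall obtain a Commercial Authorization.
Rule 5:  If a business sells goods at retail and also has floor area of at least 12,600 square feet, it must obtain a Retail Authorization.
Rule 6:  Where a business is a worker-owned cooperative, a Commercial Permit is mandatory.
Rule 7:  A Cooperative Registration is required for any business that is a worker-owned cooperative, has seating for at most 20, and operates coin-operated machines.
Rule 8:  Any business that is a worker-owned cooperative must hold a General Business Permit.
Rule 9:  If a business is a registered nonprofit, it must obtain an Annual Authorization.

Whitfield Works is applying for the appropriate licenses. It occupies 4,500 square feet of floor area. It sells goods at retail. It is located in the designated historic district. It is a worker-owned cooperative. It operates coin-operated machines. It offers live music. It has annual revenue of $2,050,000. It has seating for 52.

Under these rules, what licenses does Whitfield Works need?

Rule 1: is a worker-owned cooperative (not: is a sole proprietorship); seating 52 ≥ 24 → Standard Authorization not required.
Rule 2: revenue $2,050,000 > $575,000 → Municipal Certificate not required.
Rule 3: is located in the designated historic district → exempt from Commercial Permit.
Rule 4: is a worker-owned cooperative (not: is a franchise of a national chain) → Commercial Authorization not required.
Rule 5: sells goods at retail; floor area 4,500 square feet < 12,600 square feet → Retail Authorization not required.
Rule 6: is a worker-owned cooperative → Commercial Permit required.
Rule 7: is a worker-owned cooperative; seating 52 > 20; operates coin-operated machines → Cooperative Registration not required.
Rule 8: is a worker-owned cooperative → General Business Permit required.
Rule 9: is a worker-owned cooperative (not: is a registered nonprofit) → Annual Authorization not required.

General Business Permit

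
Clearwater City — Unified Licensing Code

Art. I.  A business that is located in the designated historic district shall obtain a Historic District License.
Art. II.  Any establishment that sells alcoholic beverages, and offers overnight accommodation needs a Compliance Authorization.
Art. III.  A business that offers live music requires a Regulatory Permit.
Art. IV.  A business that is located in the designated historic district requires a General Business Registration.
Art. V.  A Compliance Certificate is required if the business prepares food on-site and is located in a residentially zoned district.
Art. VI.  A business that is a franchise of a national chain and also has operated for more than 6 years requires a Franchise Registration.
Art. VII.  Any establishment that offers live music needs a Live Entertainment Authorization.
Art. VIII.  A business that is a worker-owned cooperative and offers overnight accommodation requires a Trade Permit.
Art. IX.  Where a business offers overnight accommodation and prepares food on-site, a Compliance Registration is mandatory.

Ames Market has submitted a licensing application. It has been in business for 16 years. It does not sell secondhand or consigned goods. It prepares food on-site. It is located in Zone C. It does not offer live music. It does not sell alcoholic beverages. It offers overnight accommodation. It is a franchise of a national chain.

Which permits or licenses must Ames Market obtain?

Art. I. is located in Zone C (not: is located in the designated historic district) → Historic District License not required.
Art. II. does not sell alcoholic beverages; offers overnight accommodation → Compliance Authorization not required.
Art. III. does not offer live music → Regulatory Permit not required.
Art. IV. is located in Zone C (not: is located in the designated historic district) → General Business Registration not required.
Art. V. prepares food on-site; is located in Zone C (not: is located in a residentially zoned district) → Compliance Certificate not required.
Art. VI. is a franchise of a national chain; years in business 16 > 6 → Franchise Registration required.
Art. VII. does not offer live music → Live Entertainment Authorization not required.
Art. VIII. is a franchise of a national chain (not: is a worker-owned cooperative); offers overnight accommodation → Trade Permit not required.
Art. IX. offers overnight accommodation; prepares food on-site → Compliance Registration required.

Compliance Registration, Franchise Registration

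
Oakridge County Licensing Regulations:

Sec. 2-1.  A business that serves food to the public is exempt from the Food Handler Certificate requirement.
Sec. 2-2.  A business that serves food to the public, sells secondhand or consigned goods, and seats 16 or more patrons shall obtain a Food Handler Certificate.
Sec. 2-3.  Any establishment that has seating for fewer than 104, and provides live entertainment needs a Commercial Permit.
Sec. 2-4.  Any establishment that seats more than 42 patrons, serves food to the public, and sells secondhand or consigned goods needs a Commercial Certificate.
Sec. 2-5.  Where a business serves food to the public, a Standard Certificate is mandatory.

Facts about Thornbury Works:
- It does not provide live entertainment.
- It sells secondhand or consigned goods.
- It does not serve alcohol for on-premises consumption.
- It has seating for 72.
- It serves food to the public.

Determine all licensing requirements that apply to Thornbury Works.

Sec. 2-1. serves food to the public → exempt from Food Handler Certificate.
Sec. 2-2. serves food to the public; sells secondhand or consigned goods; seating 72 ≥ 16 → Food Handler Certificate required.
Sec. 2-3. seating 72 < 104; does not provide live entertainment → Commercial Permit not required.
Sec. 2-4. seating 72 > 42; serves food to the public; sells secondhand or consigned goods → Commercial Certificate required.
Sec. 2-5. serves food to the public → Standard Certificate required.

Commercial Certificate, Standard Certificate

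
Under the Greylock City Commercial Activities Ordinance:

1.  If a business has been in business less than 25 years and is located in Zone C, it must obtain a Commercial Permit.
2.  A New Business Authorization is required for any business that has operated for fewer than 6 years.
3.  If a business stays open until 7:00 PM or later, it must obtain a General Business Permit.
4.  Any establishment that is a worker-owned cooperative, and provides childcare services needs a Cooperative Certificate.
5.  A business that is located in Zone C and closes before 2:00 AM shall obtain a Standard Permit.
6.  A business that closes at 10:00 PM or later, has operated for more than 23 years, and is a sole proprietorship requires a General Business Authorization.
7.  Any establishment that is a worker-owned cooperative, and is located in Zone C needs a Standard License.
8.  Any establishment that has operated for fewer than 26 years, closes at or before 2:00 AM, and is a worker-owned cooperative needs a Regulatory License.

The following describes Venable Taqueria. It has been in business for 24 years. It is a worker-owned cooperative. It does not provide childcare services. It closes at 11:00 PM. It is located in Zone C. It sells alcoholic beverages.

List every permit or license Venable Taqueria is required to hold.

1. years in business 24 < 25; is located in Zone C → Commercial Permit required.
2. years in business 24 ≥ 6 → New Business Authorization not required.
3. closes 11:00 PM, after 7:00 PM → General Business Permit required.
4. is a worker-owned cooperative; does not provide childcare services → Cooperative Certificate not required.
5. is located in Zone C; closes 11:00 PM, at/before 2:00 AM → Standard Permit required.
6. closes 11:00 PM, after 10:00 PM; years in business 24 > 23; is a worker-owned cooperative (not: is a sole proprietorship) → General Business Authorization not required.
7. is a worker-owned cooperative; is located in Zone C → Standard License required.
8. years in business 24 < 26; closes 11:00 PM, at/before 2:00 AM; is a worker-owned cooperative → Regulatory License required.

Commercial Permit, General Business Permit, Regulatory License, Standard License, Standard Permit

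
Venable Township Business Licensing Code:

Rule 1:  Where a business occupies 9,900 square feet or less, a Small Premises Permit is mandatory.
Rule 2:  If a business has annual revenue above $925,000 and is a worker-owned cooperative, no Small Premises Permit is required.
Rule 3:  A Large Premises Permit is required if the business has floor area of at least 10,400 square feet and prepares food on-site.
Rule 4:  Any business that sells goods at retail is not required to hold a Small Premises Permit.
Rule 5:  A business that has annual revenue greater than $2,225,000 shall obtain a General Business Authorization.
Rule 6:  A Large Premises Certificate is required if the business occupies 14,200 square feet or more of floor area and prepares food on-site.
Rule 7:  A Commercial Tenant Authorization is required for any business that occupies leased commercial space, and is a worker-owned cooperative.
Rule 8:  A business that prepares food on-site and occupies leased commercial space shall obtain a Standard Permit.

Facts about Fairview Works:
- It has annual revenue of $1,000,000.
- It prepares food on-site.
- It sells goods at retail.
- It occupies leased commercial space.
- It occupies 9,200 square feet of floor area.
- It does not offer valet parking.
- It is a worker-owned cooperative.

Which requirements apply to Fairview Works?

Rule 1: floor area 9,200 square feet ≤ 9,900 square feet → Small Premises Permit required.
Rule 2: revenue $1,000,000 > $925,000; is a worker-owned cooperative → exempt from Small Premises Permit.
Rule 3: floor area 9,200 square feet < 10,400 square feet; prepares food on-site → Large Premises Permit not required.
Rule 4: sells goods at retail → exempt from Small Premises Permit.
Rule 5: revenue $1,000,000 ≤ $2,225,000 → General Business Authorization not required.
Rule 6: floor area 9,200 square feet < 14,200 square feet; prepares food on-site → Large Premises Certificate not required.
Rule 7: occupies leased commercial space; is a worker-owned cooperative → Commercial Tenant Authorization required.
Rule 8: prepares food on-site; occupies leased commercial space → Standard Permit required.

Commercial Tenant Authorization, Standard Permit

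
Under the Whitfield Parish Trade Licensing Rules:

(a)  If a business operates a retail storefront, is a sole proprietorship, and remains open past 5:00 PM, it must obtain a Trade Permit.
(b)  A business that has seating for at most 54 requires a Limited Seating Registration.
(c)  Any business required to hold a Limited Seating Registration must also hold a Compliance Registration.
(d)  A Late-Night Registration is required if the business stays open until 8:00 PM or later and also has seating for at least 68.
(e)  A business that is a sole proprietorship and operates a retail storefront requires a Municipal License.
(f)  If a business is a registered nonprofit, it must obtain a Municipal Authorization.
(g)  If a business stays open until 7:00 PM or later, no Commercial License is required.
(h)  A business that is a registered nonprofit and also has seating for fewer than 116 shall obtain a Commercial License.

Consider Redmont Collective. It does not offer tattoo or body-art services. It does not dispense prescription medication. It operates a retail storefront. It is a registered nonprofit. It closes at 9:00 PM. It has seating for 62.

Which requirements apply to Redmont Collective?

Municipal Authorization

(a) operates a retail storefront; is a registered nonprofit (not: is a sole proprietorship); closes 9:00 PM, after 5:00 PM → Trade Permit not required.
(b) seating 62 > 54 → Limited Seating Registration not required.
(c) Limited Seating Registration is not required → no effect.
(d) closes 9:00 PM, after 8:00 PM; seating 62 < 68 → Late-Night Registration not required.
(e) is a registered nonprofit (not: is a sole proprietorship); operates a retail storefront → Municipal License not required.
(f) is a registered nonprofit → Municipal Authorization required.
(g) closes 9:00 PM, after 7:00 PM → exempt from Commercial License.
(h) is a registered nonprofit; seating 62 < 116 → Commercial License required.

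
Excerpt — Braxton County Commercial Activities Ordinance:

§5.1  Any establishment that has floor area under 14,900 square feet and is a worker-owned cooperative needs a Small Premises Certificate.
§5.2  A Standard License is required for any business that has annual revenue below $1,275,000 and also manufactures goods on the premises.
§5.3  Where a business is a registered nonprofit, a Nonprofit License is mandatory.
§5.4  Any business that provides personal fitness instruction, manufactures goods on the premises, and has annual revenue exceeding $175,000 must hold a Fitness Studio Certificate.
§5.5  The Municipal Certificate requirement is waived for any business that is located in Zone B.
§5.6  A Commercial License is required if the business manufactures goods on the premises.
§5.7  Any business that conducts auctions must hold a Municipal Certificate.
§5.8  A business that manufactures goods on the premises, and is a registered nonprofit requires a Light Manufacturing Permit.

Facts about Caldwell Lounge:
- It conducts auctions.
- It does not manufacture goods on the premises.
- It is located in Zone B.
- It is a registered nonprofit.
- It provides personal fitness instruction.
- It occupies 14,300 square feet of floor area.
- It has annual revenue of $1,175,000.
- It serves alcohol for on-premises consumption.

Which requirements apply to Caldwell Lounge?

§5.1 floor area 14,300 square feet < 14,900 square feet; is a registered nonprofit (not: is a worker-owned cooperative) → Small Premises Certificate not required.
§5.2 revenue $1,175,000 < $1,275,000; does not manufacture goods on the premises → Standard License not required.
§5.3 is a registered nonprofit → Nonprofit License required.
§5.4 provides personal fitness instruction; does not manufacture goods on the premises; revenue $1,175,000 > $175,000 → Fitness Studio Certificate not required.
§5.5 is located in Zone B → exempt from Municipal Certificate.
§5.6 does not manufacture goods on the premises → Commercial License not required.
§5.7 conducts auctions → Municipal Certificate required.
§5.8 does not manufacture goods on the premises; is a registered nonprofit → Light Manufacturing Permit not required.

Nonprofit License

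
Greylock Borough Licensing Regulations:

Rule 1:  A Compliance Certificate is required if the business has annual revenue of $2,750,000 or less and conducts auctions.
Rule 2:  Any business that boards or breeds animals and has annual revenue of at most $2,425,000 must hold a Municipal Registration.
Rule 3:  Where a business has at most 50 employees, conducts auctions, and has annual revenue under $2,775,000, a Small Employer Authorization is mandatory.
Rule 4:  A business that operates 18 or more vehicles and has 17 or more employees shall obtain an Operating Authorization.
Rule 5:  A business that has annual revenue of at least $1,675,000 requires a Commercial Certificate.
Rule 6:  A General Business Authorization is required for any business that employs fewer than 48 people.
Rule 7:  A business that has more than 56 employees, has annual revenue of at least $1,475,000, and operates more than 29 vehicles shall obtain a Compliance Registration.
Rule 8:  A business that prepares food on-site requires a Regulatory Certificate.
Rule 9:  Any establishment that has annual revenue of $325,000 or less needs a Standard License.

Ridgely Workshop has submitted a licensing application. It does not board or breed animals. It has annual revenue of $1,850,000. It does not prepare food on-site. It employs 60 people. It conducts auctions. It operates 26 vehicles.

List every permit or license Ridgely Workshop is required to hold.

Rule 1: revenue $1,850,000 ≤ $2,750,000; conducts auctions → Compliance Certificate required.
Rule 2: does not board or breed animals; revenue $1,850,000 ≤ $2,425,000 → Municipal Registration not required.
Rule 3: employees 60 > 50; conducts auctions; revenue $1,850,000 < $2,775,000 → Small Employer Authorization not required.
Rule 4: vehicles 26 ≥ 18; employees 60 ≥ 17 → Operating Authorization required.
Rule 5: revenue $1,850,000 ≥ $1,675,000 → Commercial Certificate required.
Rule 6: employees 60 ≥ 48 → General Business Authorization not required.
Rule 7: employees 60 > 56; revenue $1,850,000 ≥ $1,475,000; vehicles 26 ≤ 29 → Compliance Registration not required.
Rule 8: does not prepare food on-site → Regulatory Certificate not required.
Rule 9: revenue $1,850,000 > $325,000 → Standard License not required.

Commercial Certificate, Compliance Certificate, Operating Authorization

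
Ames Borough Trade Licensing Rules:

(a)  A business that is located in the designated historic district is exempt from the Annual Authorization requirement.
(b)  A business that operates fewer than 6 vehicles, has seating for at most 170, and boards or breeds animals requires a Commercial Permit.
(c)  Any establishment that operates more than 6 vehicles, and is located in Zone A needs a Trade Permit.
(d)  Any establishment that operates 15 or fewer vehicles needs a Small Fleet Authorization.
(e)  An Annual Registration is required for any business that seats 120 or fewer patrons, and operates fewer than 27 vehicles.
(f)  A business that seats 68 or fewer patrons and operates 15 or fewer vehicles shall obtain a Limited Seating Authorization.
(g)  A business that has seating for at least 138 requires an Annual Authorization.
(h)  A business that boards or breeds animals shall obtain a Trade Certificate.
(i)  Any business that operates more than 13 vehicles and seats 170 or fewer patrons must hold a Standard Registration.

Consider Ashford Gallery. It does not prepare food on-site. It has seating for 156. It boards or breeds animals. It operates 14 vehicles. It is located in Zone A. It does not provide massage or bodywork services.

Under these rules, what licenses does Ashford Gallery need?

Annual Authorization, Small Fleet Authorization, Standard Registration, Trade Certificate, Trade Permit

(a) is located in Zone A (not: is located in the designated historic district) → Annual Authorization exemption does not apply.
(b) vehicles 14 ≥ 6; seating 156 ≤ 170; boards or breeds animals → Commercial Permit not required.
(c) vehicles 14 > 6; is located in Zone A → Trade Permit required.
(d) vehicles 14 ≤ 15 → Small Fleet Authorization required.
(e) seating 156 > 120; vehicles 14 < 27 → Annual Registration not required.
(f) seating 156 > 68; vehicles 14 ≤ 15 → Limited Seating Authorization not required.
(g) seating 156 ≥ 138 → Annual Authorization required.
(h) boards or breeds animals → Trade Certificate required.
(i) vehicles 14 > 13; seating 156 ≤ 170 → Standard Registration required.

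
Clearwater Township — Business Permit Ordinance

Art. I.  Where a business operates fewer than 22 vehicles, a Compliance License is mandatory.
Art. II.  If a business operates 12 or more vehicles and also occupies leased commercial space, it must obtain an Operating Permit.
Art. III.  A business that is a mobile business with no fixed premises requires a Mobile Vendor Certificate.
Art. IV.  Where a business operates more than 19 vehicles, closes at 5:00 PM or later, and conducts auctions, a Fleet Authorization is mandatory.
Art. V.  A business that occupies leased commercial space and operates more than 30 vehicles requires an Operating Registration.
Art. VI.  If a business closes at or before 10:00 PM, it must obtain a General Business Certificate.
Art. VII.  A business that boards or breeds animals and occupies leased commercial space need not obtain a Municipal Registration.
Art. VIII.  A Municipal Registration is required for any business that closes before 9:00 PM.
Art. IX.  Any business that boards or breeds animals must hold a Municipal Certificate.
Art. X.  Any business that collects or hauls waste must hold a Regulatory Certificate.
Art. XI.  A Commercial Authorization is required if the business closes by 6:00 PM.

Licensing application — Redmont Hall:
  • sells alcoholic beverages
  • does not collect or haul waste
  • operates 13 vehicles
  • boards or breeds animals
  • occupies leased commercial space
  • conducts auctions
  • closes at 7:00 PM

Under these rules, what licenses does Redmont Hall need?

Art. I. vehicles 13 < 22 → Compliance License required.
Art. II. vehicles 13 ≥ 12; occupies leased commercial space → Operating Permit required.
Art. III. occupies leased commercial space (not: is a mobile business with no fixed premises) → Mobile Vendor Certificate not required.
Art. IV. vehicles 13 ≤ 19; closes 7:00 PM, after 5:00 PM; conducts auctions → Fleet Authorization not required.
Art. V. occupies leased commercial space; vehicles 13 ≤ 30 → Operating Registration not required.
Art. VI. closes 7:00 PM, at/before 10:00 PM → General Business Certificate required.
Art. VII. boards or breeds animals; occupies leased commercial space → exempt from Municipal Registration.
Art. VIII. closes 7:00 PM, at/before 9:00 PM → Municipal Registration required.
Art. IX. boards or breeds animals → Municipal Certificate required.
Art. X. does not collect or haul waste → Regulatory Certificate not required.
Art. XI. closes 7:00 PM, after 6:00 PM → Commercial Authorization not required.

Compliance License, General Business Certificate, Municipal Certificate, Operating Permit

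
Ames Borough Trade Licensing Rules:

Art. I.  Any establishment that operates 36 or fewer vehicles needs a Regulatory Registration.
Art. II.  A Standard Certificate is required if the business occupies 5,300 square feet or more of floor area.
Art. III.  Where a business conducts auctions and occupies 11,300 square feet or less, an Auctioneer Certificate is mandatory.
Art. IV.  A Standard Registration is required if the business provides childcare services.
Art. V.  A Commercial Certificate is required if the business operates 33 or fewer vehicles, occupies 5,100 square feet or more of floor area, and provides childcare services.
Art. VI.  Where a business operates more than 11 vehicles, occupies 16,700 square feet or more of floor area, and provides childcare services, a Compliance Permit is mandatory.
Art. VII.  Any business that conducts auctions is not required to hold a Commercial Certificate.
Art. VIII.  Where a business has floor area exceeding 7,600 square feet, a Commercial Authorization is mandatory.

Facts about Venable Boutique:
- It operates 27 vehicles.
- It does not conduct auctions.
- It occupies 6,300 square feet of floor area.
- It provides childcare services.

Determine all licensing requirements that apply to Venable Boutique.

Art. I. vehicles 27 ≤ 36 → Regulatory Registration required.
Art. II. floor area 6,300 square feet ≥ 5,300 square feet → Standard Certificate required.
Art. III. does not conduct auctions; floor area 6,300 square feet ≤ 11,300 square feet → Auctioneer Certificate not required.
Art. IV. provides childcare services → Standard Registration required.
Art. V. vehicles 27 ≤ 33; floor area 6,300 square feet ≥ 5,100 square feet; provides childcare services → Commercial Certificate required.
Art. VI. vehicles 27 > 11; floor area 6,300 square feet < 16,700 square feet; provides childcare services → Compliance Permit not required.
Art. VII. does not conduct auctions → Commercial Certificate exemption does not apply.
Art. VIII. floor area 6,300 square feet ≤ 7,600 square feet → Commercial Authorization not required.

Commercial Certificate, Regulatory Registration, Standard Certificate, Standard Registration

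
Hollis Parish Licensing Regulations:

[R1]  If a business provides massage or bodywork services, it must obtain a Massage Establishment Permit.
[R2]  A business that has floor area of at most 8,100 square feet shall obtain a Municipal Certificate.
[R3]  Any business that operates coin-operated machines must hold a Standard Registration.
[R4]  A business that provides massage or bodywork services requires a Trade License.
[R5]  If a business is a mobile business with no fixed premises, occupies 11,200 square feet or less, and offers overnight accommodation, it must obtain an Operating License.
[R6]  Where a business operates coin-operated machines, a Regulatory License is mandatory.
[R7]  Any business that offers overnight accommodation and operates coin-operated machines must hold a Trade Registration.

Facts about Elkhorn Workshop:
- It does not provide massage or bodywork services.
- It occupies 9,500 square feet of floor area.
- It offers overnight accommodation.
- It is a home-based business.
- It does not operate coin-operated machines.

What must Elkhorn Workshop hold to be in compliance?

[R1] does not provide massage or bodywork services → Massage Establishment Permit not required.
[R2] floor area 9,500 square feet > 8,100 square feet → Municipal Certificate not required.
[R3] does not operate coin-operated machines → Standard Registration not required.
[R4] does not provide massage or bodywork services → Trade License not required.
[R5] is a home-based business (not: is a mobile business with no fixed premises); floor area 9,500 square feet ≤ 11,200 square feet; offers overnight accommodation → Operating License not required.
[R6] does not operate coin-operated machines → Regulatory License not required.
[R7] offers overnight accommodation; does not operate coin-operated machines → Trade Registration not required.

None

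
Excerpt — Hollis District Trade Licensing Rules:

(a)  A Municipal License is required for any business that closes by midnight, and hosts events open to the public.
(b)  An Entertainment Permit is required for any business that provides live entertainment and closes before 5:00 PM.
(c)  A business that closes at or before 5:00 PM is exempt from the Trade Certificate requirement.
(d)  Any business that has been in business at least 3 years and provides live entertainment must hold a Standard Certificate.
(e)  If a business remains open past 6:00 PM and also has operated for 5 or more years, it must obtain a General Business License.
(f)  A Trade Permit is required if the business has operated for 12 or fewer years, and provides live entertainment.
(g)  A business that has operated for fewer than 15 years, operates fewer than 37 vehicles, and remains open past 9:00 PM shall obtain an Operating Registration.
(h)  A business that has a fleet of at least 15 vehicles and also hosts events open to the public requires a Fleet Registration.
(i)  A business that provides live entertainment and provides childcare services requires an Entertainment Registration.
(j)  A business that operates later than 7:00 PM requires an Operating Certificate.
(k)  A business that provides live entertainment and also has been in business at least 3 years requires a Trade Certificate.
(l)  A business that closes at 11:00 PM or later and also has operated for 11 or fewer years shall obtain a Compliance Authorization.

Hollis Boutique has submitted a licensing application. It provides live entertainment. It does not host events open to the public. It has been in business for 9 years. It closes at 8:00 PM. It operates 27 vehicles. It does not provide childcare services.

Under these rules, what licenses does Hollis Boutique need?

(a) closes 8:00 PM, at/before midnight; does not host events open to the public → Municipal License not required.
(b) provides live entertainment; closes 8:00 PM, after 5:00 PM → Entertainment Permit not required.
(c) closes 8:00 PM, after 5:00 PM → Trade Certificate exemption does not apply.
(d) years in business 9 ≥ 3; provides live entertainment → Standard Certificate required.
(e) closes 8:00 PM, after 6:00 PM; years in business 9 ≥ 5 → General Business License required.
(f) years in business 9 ≤ 12; provides live entertainment → Trade Permit required.
(g) years in business 9 < 15; vehicles 27 < 37; closes 8:00 PM, at/before 9:00 PM → Operating Registration not required.
(h) vehicles 27 ≥ 15; does not host events open to the public → Fleet Registration not required.
(i) provides live entertainment; does not provide childcare services → Entertainment Registration not required.
(j) closes 8:00 PM, after 7:00 PM → Operating Certificate required.
(k) provides live entertainment; years in business 9 ≥ 3 → Trade Certificate required.
(l) closes 8:00 PM, at/before 11:00 PM; years in business 9 ≤ 11 → Compliance Authorization not required.

General Business License, Operating Certificate, Standard Certificate, Trade Certificate, Trade Permit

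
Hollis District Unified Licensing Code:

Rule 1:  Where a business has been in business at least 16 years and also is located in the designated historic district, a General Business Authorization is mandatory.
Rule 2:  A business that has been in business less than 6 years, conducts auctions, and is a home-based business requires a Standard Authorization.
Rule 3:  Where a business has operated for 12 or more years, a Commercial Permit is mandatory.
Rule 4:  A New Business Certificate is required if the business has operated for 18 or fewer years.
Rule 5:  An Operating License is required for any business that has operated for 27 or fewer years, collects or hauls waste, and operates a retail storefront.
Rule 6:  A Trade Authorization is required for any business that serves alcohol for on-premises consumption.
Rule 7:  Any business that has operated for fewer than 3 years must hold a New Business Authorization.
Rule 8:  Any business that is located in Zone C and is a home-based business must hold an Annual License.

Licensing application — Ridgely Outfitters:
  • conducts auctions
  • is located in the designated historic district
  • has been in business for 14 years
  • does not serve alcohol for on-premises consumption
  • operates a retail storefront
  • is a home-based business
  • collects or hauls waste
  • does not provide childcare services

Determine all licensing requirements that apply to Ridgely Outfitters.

Commercial Permit, New Business Certificate, Operating License

Rule 1: years in business 14 < 16; is located in the designated historic district → General Business Authorization not required.
Rule 2: years in business 14 ≥ 6; conducts auctions; is a home-based business → Standard Authorization not required.
Rule 3: years in business 14 ≥ 12 → Commercial Permit required.
Rule 4: years in business 14 ≤ 18 → New Business Certificate required.
Rule 5: years in business 14 ≤ 27; collects or hauls waste; operates a retail storefront → Operating License required.
Rule 6: does not serve alcohol for on-premises consumption → Trade Authorization not required.
Rule 7: years in business 14 ≥ 3 → New Business Authorization not required.
Rule 8: is located in the designated historic district (not: is located in Zone C); is a home-based business → Annual License not required.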